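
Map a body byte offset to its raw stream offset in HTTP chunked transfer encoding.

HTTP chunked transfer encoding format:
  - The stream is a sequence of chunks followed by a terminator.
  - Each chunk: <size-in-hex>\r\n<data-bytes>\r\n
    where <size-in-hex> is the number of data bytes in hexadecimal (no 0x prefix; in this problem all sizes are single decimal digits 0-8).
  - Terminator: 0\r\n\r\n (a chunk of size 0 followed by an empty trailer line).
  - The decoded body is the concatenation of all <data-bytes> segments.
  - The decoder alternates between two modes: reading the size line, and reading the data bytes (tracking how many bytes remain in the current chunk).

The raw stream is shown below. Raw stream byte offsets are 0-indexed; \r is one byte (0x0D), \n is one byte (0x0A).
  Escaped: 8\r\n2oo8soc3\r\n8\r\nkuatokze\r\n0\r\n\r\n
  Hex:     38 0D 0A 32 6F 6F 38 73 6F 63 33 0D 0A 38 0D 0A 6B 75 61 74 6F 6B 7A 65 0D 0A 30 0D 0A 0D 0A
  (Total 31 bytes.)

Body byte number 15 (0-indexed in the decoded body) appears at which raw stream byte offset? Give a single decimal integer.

Chunk 1: stream[0..1]='8' size=0x8=8, data at stream[3..11]='2oo8soc3' -> body[0..8], body so far='2oo8soc3'
Chunk 2: stream[13..14]='8' size=0x8=8, data at stream[16..24]='kuatokze' -> body[8..16], body so far='2oo8soc3kuatokze'
Chunk 3: stream[26..27]='0' size=0 (terminator). Final body='2oo8soc3kuatokze' (16 bytes)
Body byte 15 at stream offset 23

Answer: 23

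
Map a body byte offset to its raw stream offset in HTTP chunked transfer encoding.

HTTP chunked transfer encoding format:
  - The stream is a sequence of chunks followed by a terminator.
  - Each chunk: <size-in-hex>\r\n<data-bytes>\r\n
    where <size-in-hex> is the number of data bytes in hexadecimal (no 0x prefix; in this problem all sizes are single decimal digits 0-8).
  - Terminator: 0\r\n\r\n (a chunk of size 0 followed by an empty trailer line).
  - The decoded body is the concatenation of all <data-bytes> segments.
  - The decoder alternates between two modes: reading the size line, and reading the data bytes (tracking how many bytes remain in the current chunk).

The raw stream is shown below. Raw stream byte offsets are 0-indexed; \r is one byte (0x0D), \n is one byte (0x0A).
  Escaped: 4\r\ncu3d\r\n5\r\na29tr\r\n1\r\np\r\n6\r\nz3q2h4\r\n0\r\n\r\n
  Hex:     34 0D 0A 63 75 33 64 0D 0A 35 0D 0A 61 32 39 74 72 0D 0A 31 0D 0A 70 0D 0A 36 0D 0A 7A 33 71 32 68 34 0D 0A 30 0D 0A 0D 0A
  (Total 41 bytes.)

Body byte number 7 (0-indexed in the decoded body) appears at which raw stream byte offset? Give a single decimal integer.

Chunk 1: stream[0..1]='4' size=0x4=4, data at stream[3..7]='cu3d' -> body[0..4], body so far='cu3d'
Chunk 2: stream[9..10]='5' size=0x5=5, data at stream[12..17]='a29tr' -> body[4..9], body so far='cu3da29tr'
Chunk 3: stream[19..20]='1' size=0x1=1, data at stream[22..23]='p' -> body[9..10], body so far='cu3da29trp'
Chunk 4: stream[25..26]='6' size=0x6=6, data at stream[28..34]='z3q2h4' -> body[10..16], body so far='cu3da29trpz3q2h4'
Chunk 5: stream[36..37]='0' size=0 (terminator). Final body='cu3da29trpz3q2h4' (16 bytes)
Body byte 7 at stream offset 15

Answer: 15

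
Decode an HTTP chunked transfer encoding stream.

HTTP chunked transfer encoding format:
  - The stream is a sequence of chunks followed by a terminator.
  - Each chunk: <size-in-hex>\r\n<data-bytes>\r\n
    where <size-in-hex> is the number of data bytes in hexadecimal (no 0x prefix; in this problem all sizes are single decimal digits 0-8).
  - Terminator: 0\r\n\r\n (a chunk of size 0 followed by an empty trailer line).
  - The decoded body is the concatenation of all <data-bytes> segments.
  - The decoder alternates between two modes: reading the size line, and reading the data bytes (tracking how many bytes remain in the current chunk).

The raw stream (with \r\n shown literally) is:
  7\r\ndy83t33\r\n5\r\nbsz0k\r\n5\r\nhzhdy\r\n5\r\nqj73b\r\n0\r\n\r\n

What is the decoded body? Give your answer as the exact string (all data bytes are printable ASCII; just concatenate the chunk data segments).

Answer: dy83t33bsz0khzhdyqj73b

Derivation:
Chunk 1: stream[0..1]='7' size=0x7=7, data at stream[3..10]='dy83t33' -> body[0..7], body so far='dy83t33'
Chunk 2: stream[12..13]='5' size=0x5=5, data at stream[15..20]='bsz0k' -> body[7..12], body so far='dy83t33bsz0k'
Chunk 3: stream[22..23]='5' size=0x5=5, data at stream[25..30]='hzhdy' -> body[12..17], body so far='dy83t33bsz0khzhdy'
Chunk 4: stream[32..33]='5' size=0x5=5, data at stream[35..40]='qj73b' -> body[17..22], body so far='dy83t33bsz0khzhdyqj73b'
Chunk 5: stream[42..43]='0' size=0 (terminator). Final body='dy83t33bsz0khzhdyqj73b' (22 bytes)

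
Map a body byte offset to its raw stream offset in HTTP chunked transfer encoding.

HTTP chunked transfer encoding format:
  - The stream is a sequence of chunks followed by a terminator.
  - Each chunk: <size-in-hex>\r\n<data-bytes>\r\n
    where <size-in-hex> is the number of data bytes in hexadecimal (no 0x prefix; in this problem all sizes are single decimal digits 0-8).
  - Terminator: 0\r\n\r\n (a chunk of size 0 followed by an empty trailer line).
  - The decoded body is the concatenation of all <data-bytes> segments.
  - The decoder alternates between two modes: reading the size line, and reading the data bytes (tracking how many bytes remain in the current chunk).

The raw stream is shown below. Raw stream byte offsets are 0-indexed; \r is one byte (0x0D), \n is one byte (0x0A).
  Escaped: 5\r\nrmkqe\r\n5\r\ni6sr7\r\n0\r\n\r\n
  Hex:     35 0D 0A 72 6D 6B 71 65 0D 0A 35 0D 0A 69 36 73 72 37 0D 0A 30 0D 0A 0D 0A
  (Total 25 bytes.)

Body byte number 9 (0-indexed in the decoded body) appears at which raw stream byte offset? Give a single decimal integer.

Answer: 17

Derivation:
Chunk 1: stream[0..1]='5' size=0x5=5, data at stream[3..8]='rmkqe' -> body[0..5], body so far='rmkqe'
Chunk 2: stream[10..11]='5' size=0x5=5, data at stream[13..18]='i6sr7' -> body[5..10], body so far='rmkqei6sr7'
Chunk 3: stream[20..21]='0' size=0 (terminator). Final body='rmkqei6sr7' (10 bytes)
Body byte 9 at stream offset 17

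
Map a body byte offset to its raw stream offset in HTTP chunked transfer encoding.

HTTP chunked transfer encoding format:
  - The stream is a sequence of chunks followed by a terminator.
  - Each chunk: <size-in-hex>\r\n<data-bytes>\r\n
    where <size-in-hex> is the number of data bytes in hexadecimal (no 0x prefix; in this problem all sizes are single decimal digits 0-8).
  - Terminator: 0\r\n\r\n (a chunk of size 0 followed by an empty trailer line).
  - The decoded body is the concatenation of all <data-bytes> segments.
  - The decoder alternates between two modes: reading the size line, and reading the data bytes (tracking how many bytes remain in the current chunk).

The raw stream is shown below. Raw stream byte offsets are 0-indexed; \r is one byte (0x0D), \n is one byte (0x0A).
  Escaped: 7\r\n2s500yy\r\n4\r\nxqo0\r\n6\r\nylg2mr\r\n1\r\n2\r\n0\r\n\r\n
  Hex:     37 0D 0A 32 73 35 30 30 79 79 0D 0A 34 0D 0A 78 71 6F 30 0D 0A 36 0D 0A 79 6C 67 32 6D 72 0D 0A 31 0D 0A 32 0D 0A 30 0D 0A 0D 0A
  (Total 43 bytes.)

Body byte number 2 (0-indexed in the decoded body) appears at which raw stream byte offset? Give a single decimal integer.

Chunk 1: stream[0..1]='7' size=0x7=7, data at stream[3..10]='2s500yy' -> body[0..7], body so far='2s500yy'
Chunk 2: stream[12..13]='4' size=0x4=4, data at stream[15..19]='xqo0' -> body[7..11], body so far='2s500yyxqo0'
Chunk 3: stream[21..22]='6' size=0x6=6, data at stream[24..30]='ylg2mr' -> body[11..17], body so far='2s500yyxqo0ylg2mr'
Chunk 4: stream[32..33]='1' size=0x1=1, data at stream[35..36]='2' -> body[17..18], body so far='2s500yyxqo0ylg2mr2'
Chunk 5: stream[38..39]='0' size=0 (terminator). Final body='2s500yyxqo0ylg2mr2' (18 bytes)
Body byte 2 at stream offset 5

Answer: 5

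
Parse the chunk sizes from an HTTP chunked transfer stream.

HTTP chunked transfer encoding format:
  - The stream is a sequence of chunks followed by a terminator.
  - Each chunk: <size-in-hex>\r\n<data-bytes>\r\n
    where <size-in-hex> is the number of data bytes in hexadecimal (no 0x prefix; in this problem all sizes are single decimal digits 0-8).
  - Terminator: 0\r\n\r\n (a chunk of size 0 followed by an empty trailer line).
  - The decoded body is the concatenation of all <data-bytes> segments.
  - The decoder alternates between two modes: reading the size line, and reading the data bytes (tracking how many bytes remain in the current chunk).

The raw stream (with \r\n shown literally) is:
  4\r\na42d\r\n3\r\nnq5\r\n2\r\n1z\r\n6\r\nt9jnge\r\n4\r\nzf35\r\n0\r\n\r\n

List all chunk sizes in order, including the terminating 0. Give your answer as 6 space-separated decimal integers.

Chunk 1: stream[0..1]='4' size=0x4=4, data at stream[3..7]='a42d' -> body[0..4], body so far='a42d'
Chunk 2: stream[9..10]='3' size=0x3=3, data at stream[12..15]='nq5' -> body[4..7], body so far='a42dnq5'
Chunk 3: stream[17..18]='2' size=0x2=2, data at stream[20..22]='1z' -> body[7..9], body so far='a42dnq51z'
Chunk 4: stream[24..25]='6' size=0x6=6, data at stream[27..33]='t9jnge' -> body[9..15], body so far='a42dnq51zt9jnge'
Chunk 5: stream[35..36]='4' size=0x4=4, data at stream[38..42]='zf35' -> body[15..19], body so far='a42dnq51zt9jngezf35'
Chunk 6: stream[44..45]='0' size=0 (terminator). Final body='a42dnq51zt9jngezf35' (19 bytes)

Answer: 4 3 2 6 4 0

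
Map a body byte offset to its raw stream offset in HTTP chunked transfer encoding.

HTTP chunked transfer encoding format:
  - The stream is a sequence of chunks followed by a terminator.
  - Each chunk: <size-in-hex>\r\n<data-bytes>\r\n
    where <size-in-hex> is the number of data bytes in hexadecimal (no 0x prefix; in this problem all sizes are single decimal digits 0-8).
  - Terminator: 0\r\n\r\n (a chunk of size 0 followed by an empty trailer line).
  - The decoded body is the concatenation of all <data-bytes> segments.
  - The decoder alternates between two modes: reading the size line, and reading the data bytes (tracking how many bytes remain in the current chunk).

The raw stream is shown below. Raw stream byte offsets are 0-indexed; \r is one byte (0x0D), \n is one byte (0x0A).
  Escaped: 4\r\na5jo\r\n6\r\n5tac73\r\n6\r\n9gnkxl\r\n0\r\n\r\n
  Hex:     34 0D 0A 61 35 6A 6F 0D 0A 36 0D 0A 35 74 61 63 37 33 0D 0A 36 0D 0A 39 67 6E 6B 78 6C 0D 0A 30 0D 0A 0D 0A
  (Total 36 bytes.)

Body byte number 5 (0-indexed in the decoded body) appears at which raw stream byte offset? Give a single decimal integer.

Answer: 13

Derivation:
Chunk 1: stream[0..1]='4' size=0x4=4, data at stream[3..7]='a5jo' -> body[0..4], body so far='a5jo'
Chunk 2: stream[9..10]='6' size=0x6=6, data at stream[12..18]='5tac73' -> body[4..10], body so far='a5jo5tac73'
Chunk 3: stream[20..21]='6' size=0x6=6, data at stream[23..29]='9gnkxl' -> body[10..16], body so far='a5jo5tac739gnkxl'
Chunk 4: stream[31..32]='0' size=0 (terminator). Final body='a5jo5tac739gnkxl' (16 bytes)
Body byte 5 at stream offset 13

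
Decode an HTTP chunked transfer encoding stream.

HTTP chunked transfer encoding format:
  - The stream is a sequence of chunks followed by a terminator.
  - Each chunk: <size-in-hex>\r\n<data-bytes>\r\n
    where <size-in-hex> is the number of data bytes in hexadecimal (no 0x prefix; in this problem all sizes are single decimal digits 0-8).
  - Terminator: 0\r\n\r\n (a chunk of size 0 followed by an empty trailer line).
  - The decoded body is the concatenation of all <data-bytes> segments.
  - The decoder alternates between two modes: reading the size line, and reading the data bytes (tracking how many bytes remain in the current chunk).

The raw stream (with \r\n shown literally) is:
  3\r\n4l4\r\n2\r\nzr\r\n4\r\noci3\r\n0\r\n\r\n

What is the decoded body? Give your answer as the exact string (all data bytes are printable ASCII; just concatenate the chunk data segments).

Chunk 1: stream[0..1]='3' size=0x3=3, data at stream[3..6]='4l4' -> body[0..3], body so far='4l4'
Chunk 2: stream[8..9]='2' size=0x2=2, data at stream[11..13]='zr' -> body[3..5], body so far='4l4zr'
Chunk 3: stream[15..16]='4' size=0x4=4, data at stream[18..22]='oci3' -> body[5..9], body so far='4l4zroci3'
Chunk 4: stream[24..25]='0' size=0 (terminator). Final body='4l4zroci3' (9 bytes)

Answer: 4l4zroci3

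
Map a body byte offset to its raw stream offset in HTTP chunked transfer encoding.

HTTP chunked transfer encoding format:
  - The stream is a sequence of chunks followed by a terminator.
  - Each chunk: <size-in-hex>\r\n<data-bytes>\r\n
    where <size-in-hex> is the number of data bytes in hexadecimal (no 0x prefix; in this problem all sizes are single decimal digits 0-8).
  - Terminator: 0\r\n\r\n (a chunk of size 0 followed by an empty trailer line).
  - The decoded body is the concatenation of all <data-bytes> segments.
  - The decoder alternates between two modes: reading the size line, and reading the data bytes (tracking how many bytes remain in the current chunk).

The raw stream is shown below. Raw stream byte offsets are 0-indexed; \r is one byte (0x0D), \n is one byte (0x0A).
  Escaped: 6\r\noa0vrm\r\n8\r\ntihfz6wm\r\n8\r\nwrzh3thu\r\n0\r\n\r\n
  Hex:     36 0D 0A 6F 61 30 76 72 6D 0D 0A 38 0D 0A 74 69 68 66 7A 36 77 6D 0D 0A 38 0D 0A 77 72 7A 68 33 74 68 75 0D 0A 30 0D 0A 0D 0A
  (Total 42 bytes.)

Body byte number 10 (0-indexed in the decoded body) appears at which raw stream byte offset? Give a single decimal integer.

Answer: 18

Derivation:
Chunk 1: stream[0..1]='6' size=0x6=6, data at stream[3..9]='oa0vrm' -> body[0..6], body so far='oa0vrm'
Chunk 2: stream[11..12]='8' size=0x8=8, data at stream[14..22]='tihfz6wm' -> body[6..14], body so far='oa0vrmtihfz6wm'
Chunk 3: stream[24..25]='8' size=0x8=8, data at stream[27..35]='wrzh3thu' -> body[14..22], body so far='oa0vrmtihfz6wmwrzh3thu'
Chunk 4: stream[37..38]='0' size=0 (terminator). Final body='oa0vrmtihfz6wmwrzh3thu' (22 bytes)
Body byte 10 at stream offset 18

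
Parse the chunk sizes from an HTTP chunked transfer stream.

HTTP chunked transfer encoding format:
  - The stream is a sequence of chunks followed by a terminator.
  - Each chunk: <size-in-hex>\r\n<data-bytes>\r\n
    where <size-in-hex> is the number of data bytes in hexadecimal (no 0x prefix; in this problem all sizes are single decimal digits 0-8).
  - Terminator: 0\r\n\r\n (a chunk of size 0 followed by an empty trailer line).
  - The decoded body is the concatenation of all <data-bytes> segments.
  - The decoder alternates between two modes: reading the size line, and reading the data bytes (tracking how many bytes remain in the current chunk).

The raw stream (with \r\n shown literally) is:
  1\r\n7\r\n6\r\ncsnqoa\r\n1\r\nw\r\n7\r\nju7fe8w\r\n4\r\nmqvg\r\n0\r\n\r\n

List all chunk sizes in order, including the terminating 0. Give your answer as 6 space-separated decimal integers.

Answer: 1 6 1 7 4 0

Derivation:
Chunk 1: stream[0..1]='1' size=0x1=1, data at stream[3..4]='7' -> body[0..1], body so far='7'
Chunk 2: stream[6..7]='6' size=0x6=6, data at stream[9..15]='csnqoa' -> body[1..7], body so far='7csnqoa'
Chunk 3: stream[17..18]='1' size=0x1=1, data at stream[20..21]='w' -> body[7..8], body so far='7csnqoaw'
Chunk 4: stream[23..24]='7' size=0x7=7, data at stream[26..33]='ju7fe8w' -> body[8..15], body so far='7csnqoawju7fe8w'
Chunk 5: stream[35..36]='4' size=0x4=4, data at stream[38..42]='mqvg' -> body[15..19], body so far='7csnqoawju7fe8wmqvg'
Chunk 6: stream[44..45]='0' size=0 (terminator). Final body='7csnqoawju7fe8wmqvg' (19 bytes)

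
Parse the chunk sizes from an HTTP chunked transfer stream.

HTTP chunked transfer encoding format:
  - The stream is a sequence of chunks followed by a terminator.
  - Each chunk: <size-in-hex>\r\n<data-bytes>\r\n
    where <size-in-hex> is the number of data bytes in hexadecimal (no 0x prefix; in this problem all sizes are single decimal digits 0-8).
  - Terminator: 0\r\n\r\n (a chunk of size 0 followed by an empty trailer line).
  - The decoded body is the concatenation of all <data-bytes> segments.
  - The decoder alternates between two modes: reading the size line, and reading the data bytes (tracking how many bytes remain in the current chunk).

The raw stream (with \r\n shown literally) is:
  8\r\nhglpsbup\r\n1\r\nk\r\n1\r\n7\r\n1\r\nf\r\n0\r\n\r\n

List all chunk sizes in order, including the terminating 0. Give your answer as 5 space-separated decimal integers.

Answer: 8 1 1 1 0

Derivation:
Chunk 1: stream[0..1]='8' size=0x8=8, data at stream[3..11]='hglpsbup' -> body[0..8], body so far='hglpsbup'
Chunk 2: stream[13..14]='1' size=0x1=1, data at stream[16..17]='k' -> body[8..9], body so far='hglpsbupk'
Chunk 3: stream[19..20]='1' size=0x1=1, data at stream[22..23]='7' -> body[9..10], body so far='hglpsbupk7'
Chunk 4: stream[25..26]='1' size=0x1=1, data at stream[28..29]='f' -> body[10..11], body so far='hglpsbupk7f'
Chunk 5: stream[31..32]='0' size=0 (terminator). Final body='hglpsbupk7f' (11 bytes)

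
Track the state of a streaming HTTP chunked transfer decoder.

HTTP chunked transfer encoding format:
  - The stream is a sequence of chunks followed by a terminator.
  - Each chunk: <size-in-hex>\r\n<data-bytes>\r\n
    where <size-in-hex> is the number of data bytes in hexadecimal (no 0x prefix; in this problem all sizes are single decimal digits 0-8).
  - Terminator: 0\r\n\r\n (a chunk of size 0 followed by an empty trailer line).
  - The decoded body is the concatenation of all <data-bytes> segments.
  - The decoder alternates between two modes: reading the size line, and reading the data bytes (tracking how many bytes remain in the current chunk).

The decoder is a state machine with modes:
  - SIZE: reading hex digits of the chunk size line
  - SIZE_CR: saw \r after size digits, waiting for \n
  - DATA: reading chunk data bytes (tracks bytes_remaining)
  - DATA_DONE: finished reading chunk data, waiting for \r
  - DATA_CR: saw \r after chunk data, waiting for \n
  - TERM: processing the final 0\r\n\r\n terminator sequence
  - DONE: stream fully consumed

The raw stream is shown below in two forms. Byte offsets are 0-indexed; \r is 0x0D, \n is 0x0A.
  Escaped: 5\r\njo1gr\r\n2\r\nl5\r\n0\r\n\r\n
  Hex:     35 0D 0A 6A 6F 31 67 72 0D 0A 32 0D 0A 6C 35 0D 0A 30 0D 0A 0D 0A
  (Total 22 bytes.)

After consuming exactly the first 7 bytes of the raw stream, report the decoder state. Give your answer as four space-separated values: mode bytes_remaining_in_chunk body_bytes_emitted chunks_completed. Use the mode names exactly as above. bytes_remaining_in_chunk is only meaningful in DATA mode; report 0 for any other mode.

Answer: DATA 1 4 0

Derivation:
Byte 0 = '5': mode=SIZE remaining=0 emitted=0 chunks_done=0
Byte 1 = 0x0D: mode=SIZE_CR remaining=0 emitted=0 chunks_done=0
Byte 2 = 0x0A: mode=DATA remaining=5 emitted=0 chunks_done=0
Byte 3 = 'j': mode=DATA remaining=4 emitted=1 chunks_done=0
Byte 4 = 'o': mode=DATA remaining=3 emitted=2 chunks_done=0
Byte 5 = '1': mode=DATA remaining=2 emitted=3 chunks_done=0
Byte 6 = 'g': mode=DATA remaining=1 emitted=4 chunks_done=0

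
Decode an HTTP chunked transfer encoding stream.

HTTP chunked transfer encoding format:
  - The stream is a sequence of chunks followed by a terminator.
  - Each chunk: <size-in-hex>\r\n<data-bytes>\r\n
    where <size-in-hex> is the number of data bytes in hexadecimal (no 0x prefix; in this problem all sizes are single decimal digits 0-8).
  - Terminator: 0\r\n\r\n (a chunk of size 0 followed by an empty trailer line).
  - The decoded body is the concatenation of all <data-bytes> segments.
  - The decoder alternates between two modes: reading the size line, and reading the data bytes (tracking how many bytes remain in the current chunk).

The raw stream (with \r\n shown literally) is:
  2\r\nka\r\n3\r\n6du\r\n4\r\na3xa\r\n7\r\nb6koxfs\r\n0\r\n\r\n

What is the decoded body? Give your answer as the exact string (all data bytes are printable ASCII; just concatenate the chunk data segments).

Chunk 1: stream[0..1]='2' size=0x2=2, data at stream[3..5]='ka' -> body[0..2], body so far='ka'
Chunk 2: stream[7..8]='3' size=0x3=3, data at stream[10..13]='6du' -> body[2..5], body so far='ka6du'
Chunk 3: stream[15..16]='4' size=0x4=4, data at stream[18..22]='a3xa' -> body[5..9], body so far='ka6dua3xa'
Chunk 4: stream[24..25]='7' size=0x7=7, data at stream[27..34]='b6koxfs' -> body[9..16], body so far='ka6dua3xab6koxfs'
Chunk 5: stream[36..37]='0' size=0 (terminator). Final body='ka6dua3xab6koxfs' (16 bytes)

Answer: ka6dua3xab6koxfs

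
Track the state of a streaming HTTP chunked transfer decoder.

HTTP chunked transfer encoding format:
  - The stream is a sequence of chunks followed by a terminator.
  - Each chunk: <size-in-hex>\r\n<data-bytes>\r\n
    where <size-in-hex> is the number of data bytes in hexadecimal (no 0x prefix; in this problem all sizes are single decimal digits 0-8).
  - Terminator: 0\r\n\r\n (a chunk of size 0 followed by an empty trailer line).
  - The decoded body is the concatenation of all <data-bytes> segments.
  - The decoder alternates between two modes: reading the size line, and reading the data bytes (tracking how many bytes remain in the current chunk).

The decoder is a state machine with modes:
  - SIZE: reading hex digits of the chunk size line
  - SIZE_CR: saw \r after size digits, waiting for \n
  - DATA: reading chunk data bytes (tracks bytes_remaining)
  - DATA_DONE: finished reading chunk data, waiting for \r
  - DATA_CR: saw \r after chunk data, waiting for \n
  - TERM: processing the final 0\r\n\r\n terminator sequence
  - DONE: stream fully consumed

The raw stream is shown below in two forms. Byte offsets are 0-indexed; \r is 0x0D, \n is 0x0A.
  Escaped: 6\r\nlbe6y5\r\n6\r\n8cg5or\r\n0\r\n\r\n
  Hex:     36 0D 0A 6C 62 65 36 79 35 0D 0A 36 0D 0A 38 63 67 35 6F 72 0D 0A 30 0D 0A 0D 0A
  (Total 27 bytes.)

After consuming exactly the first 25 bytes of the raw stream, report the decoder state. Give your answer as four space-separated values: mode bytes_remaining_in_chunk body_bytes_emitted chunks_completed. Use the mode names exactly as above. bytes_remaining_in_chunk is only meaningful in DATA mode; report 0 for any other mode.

Answer: TERM 0 12 2

Derivation:
Byte 0 = '6': mode=SIZE remaining=0 emitted=0 chunks_done=0
Byte 1 = 0x0D: mode=SIZE_CR remaining=0 emitted=0 chunks_done=0
Byte 2 = 0x0A: mode=DATA remaining=6 emitted=0 chunks_done=0
Byte 3 = 'l': mode=DATA remaining=5 emitted=1 chunks_done=0
Byte 4 = 'b': mode=DATA remaining=4 emitted=2 chunks_done=0
Byte 5 = 'e': mode=DATA remaining=3 emitted=3 chunks_done=0
Byte 6 = '6': mode=DATA remaining=2 emitted=4 chunks_done=0
Byte 7 = 'y': mode=DATA remaining=1 emitted=5 chunks_done=0
Byte 8 = '5': mode=DATA_DONE remaining=0 emitted=6 chunks_done=0
Byte 9 = 0x0D: mode=DATA_CR remaining=0 emitted=6 chunks_done=0
Byte 10 = 0x0A: mode=SIZE remaining=0 emitted=6 chunks_done=1
Byte 11 = '6': mode=SIZE remaining=0 emitted=6 chunks_done=1
Byte 12 = 0x0D: mode=SIZE_CR remaining=0 emitted=6 chunks_done=1
Byte 13 = 0x0A: mode=DATA remaining=6 emitted=6 chunks_done=1
Byte 14 = '8': mode=DATA remaining=5 emitted=7 chunks_done=1
Byte 15 = 'c': mode=DATA remaining=4 emitted=8 chunks_done=1
Byte 16 = 'g': mode=DATA remaining=3 emitted=9 chunks_done=1
Byte 17 = '5': mode=DATA remaining=2 emitted=10 chunks_done=1
Byte 18 = 'o': mode=DATA remaining=1 emitted=11 chunks_done=1
Byte 19 = 'r': mode=DATA_DONE remaining=0 emitted=12 chunks_done=1
Byte 20 = 0x0D: mode=DATA_CR remaining=0 emitted=12 chunks_done=1
Byte 21 = 0x0A: mode=SIZE remaining=0 emitted=12 chunks_done=2
Byte 22 = '0': mode=SIZE remaining=0 emitted=12 chunks_done=2
Byte 23 = 0x0D: mode=SIZE_CR remaining=0 emitted=12 chunks_done=2
Byte 24 = 0x0A: mode=TERM remaining=0 emitted=12 chunks_done=2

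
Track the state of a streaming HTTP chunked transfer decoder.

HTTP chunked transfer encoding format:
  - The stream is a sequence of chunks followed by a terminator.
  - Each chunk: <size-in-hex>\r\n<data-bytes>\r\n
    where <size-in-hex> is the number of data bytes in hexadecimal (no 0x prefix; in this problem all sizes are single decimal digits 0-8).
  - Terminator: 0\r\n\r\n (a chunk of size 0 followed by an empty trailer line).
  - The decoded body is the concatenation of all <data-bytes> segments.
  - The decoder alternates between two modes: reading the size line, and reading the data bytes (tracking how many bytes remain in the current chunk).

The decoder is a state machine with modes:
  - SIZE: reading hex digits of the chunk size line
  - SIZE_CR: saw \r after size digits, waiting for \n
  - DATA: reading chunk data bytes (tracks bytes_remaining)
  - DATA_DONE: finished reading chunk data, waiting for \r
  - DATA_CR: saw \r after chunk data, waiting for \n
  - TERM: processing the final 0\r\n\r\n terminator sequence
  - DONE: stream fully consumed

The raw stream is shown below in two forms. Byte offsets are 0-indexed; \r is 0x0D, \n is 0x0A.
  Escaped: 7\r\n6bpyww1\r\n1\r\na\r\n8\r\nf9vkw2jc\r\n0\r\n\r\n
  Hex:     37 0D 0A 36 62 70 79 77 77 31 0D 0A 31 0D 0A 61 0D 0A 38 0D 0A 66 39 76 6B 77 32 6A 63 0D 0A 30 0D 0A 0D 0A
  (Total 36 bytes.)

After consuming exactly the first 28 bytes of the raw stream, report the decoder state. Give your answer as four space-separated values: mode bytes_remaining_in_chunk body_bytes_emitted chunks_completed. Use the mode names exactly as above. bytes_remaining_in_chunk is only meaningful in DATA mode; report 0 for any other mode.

Answer: DATA 1 15 2

Derivation:
Byte 0 = '7': mode=SIZE remaining=0 emitted=0 chunks_done=0
Byte 1 = 0x0D: mode=SIZE_CR remaining=0 emitted=0 chunks_done=0
Byte 2 = 0x0A: mode=DATA remaining=7 emitted=0 chunks_done=0
Byte 3 = '6': mode=DATA remaining=6 emitted=1 chunks_done=0
Byte 4 = 'b': mode=DATA remaining=5 emitted=2 chunks_done=0
Byte 5 = 'p': mode=DATA remaining=4 emitted=3 chunks_done=0
Byte 6 = 'y': mode=DATA remaining=3 emitted=4 chunks_done=0
Byte 7 = 'w': mode=DATA remaining=2 emitted=5 chunks_done=0
Byte 8 = 'w': mode=DATA remaining=1 emitted=6 chunks_done=0
Byte 9 = '1': mode=DATA_DONE remaining=0 emitted=7 chunks_done=0
Byte 10 = 0x0D: mode=DATA_CR remaining=0 emitted=7 chunks_done=0
Byte 11 = 0x0A: mode=SIZE remaining=0 emitted=7 chunks_done=1
Byte 12 = '1': mode=SIZE remaining=0 emitted=7 chunks_done=1
Byte 13 = 0x0D: mode=SIZE_CR remaining=0 emitted=7 chunks_done=1
Byte 14 = 0x0A: mode=DATA remaining=1 emitted=7 chunks_done=1
Byte 15 = 'a': mode=DATA_DONE remaining=0 emitted=8 chunks_done=1
Byte 16 = 0x0D: mode=DATA_CR remaining=0 emitted=8 chunks_done=1
Byte 17 = 0x0A: mode=SIZE remaining=0 emitted=8 chunks_done=2
Byte 18 = '8': mode=SIZE remaining=0 emitted=8 chunks_done=2
Byte 19 = 0x0D: mode=SIZE_CR remaining=0 emitted=8 chunks_done=2
Byte 20 = 0x0A: mode=DATA remaining=8 emitted=8 chunks_done=2
Byte 21 = 'f': mode=DATA remaining=7 emitted=9 chunks_done=2
Byte 22 = '9': mode=DATA remaining=6 emitted=10 chunks_done=2
Byte 23 = 'v': mode=DATA remaining=5 emitted=11 chunks_done=2
Byte 24 = 'k': mode=DATA remaining=4 emitted=12 chunks_done=2
Byte 25 = 'w': mode=DATA remaining=3 emitted=13 chunks_done=2
Byte 26 = '2': mode=DATA remaining=2 emitted=14 chunks_done=2
Byte 27 = 'j': mode=DATA remaining=1 emitted=15 chunks_done=2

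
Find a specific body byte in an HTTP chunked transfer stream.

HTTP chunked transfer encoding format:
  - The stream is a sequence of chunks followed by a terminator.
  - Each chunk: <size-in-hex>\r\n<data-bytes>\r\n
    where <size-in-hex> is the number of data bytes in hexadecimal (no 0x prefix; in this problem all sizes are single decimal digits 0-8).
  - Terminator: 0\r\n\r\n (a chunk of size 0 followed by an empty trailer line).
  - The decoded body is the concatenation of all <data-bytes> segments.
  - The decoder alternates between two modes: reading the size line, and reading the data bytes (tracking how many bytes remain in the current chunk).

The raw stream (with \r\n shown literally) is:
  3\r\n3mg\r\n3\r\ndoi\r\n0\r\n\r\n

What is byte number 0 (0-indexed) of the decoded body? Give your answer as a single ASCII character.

Answer: 3

Derivation:
Chunk 1: stream[0..1]='3' size=0x3=3, data at stream[3..6]='3mg' -> body[0..3], body so far='3mg'
Chunk 2: stream[8..9]='3' size=0x3=3, data at stream[11..14]='doi' -> body[3..6], body so far='3mgdoi'
Chunk 3: stream[16..17]='0' size=0 (terminator). Final body='3mgdoi' (6 bytes)
Body byte 0 = '3'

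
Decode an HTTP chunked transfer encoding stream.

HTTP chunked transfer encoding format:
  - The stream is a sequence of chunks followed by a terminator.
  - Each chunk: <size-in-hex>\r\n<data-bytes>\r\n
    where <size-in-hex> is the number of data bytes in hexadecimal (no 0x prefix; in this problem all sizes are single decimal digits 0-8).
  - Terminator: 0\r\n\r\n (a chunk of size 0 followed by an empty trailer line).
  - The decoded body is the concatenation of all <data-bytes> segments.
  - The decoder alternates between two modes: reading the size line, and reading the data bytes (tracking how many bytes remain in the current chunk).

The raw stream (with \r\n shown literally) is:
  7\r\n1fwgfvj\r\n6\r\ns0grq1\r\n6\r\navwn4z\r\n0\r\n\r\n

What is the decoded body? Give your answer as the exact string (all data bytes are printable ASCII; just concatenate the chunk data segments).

Chunk 1: stream[0..1]='7' size=0x7=7, data at stream[3..10]='1fwgfvj' -> body[0..7], body so far='1fwgfvj'
Chunk 2: stream[12..13]='6' size=0x6=6, data at stream[15..21]='s0grq1' -> body[7..13], body so far='1fwgfvjs0grq1'
Chunk 3: stream[23..24]='6' size=0x6=6, data at stream[26..32]='avwn4z' -> body[13..19], body so far='1fwgfvjs0grq1avwn4z'
Chunk 4: stream[34..35]='0' size=0 (terminator). Final body='1fwgfvjs0grq1avwn4z' (19 bytes)

Answer: 1fwgfvjs0grq1avwn4z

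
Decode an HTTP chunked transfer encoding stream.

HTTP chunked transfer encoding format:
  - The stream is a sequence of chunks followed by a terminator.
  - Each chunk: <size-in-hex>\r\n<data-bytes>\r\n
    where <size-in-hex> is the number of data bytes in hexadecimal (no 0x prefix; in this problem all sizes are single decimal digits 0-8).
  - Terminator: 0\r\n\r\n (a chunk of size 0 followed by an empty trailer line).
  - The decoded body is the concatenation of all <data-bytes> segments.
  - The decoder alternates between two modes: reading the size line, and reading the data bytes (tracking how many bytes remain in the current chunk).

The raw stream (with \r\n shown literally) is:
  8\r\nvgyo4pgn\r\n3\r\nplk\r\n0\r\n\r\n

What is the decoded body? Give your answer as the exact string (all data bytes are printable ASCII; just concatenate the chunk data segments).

Answer: vgyo4pgnplk

Derivation:
Chunk 1: stream[0..1]='8' size=0x8=8, data at stream[3..11]='vgyo4pgn' -> body[0..8], body so far='vgyo4pgn'
Chunk 2: stream[13..14]='3' size=0x3=3, data at stream[16..19]='plk' -> body[8..11], body so far='vgyo4pgnplk'
Chunk 3: stream[21..22]='0' size=0 (terminator). Final body='vgyo4pgnplk' (11 bytes)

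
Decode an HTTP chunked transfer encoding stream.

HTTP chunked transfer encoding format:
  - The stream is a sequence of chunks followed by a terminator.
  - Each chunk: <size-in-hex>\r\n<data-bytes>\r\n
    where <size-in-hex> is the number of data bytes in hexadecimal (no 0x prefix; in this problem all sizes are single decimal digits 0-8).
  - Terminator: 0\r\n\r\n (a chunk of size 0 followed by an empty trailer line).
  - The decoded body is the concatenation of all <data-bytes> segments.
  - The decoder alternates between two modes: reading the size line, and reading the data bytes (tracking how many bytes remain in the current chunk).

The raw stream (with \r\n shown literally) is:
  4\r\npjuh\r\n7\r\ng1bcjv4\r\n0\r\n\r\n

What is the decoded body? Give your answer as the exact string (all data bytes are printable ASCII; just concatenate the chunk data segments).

Answer: pjuhg1bcjv4

Derivation:
Chunk 1: stream[0..1]='4' size=0x4=4, data at stream[3..7]='pjuh' -> body[0..4], body so far='pjuh'
Chunk 2: stream[9..10]='7' size=0x7=7, data at stream[12..19]='g1bcjv4' -> body[4..11], body so far='pjuhg1bcjv4'
Chunk 3: stream[21..22]='0' size=0 (terminator). Final body='pjuhg1bcjv4' (11 bytes)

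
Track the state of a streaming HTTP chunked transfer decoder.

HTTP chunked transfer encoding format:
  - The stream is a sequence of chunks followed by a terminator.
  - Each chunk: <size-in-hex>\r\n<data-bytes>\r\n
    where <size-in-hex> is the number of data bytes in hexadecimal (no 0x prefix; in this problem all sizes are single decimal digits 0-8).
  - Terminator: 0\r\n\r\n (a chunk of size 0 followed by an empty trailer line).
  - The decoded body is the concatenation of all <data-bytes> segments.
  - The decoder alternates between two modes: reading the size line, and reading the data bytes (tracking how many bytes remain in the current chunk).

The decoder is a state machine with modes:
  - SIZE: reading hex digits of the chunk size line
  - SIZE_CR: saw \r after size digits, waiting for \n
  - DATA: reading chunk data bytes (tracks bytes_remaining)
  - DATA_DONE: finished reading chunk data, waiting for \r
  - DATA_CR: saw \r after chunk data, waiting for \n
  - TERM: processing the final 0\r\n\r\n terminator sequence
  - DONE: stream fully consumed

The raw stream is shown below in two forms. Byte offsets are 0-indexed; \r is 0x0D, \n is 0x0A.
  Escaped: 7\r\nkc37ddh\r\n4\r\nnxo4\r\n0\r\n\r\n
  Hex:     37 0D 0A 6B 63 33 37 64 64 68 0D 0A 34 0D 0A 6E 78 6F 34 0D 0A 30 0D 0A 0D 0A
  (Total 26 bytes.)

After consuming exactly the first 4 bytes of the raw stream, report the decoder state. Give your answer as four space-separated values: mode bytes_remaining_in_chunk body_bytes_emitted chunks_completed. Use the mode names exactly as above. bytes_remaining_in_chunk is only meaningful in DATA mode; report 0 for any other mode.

Answer: DATA 6 1 0

Derivation:
Byte 0 = '7': mode=SIZE remaining=0 emitted=0 chunks_done=0
Byte 1 = 0x0D: mode=SIZE_CR remaining=0 emitted=0 chunks_done=0
Byte 2 = 0x0A: mode=DATA remaining=7 emitted=0 chunks_done=0
Byte 3 = 'k': mode=DATA remaining=6 emitted=1 chunks_done=0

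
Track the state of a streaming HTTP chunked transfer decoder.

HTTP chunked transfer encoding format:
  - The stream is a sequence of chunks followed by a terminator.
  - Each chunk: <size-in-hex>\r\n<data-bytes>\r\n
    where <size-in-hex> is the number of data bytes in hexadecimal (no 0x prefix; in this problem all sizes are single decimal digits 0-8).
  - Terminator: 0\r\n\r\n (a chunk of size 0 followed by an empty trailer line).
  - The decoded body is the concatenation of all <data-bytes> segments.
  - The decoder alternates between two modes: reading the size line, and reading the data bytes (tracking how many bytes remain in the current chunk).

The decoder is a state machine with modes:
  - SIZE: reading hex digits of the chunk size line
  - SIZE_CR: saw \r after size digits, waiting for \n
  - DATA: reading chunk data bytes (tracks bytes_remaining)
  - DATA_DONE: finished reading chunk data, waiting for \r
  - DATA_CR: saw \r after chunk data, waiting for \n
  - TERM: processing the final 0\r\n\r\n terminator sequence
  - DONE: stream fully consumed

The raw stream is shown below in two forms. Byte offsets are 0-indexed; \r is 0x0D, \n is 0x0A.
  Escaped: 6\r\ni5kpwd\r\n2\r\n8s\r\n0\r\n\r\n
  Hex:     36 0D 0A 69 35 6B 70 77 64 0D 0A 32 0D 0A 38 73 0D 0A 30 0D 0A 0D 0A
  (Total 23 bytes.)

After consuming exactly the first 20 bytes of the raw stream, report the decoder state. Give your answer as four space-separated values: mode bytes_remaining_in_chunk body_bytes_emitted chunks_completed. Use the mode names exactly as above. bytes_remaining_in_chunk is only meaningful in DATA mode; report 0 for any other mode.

Byte 0 = '6': mode=SIZE remaining=0 emitted=0 chunks_done=0
Byte 1 = 0x0D: mode=SIZE_CR remaining=0 emitted=0 chunks_done=0
Byte 2 = 0x0A: mode=DATA remaining=6 emitted=0 chunks_done=0
Byte 3 = 'i': mode=DATA remaining=5 emitted=1 chunks_done=0
Byte 4 = '5': mode=DATA remaining=4 emitted=2 chunks_done=0
Byte 5 = 'k': mode=DATA remaining=3 emitted=3 chunks_done=0
Byte 6 = 'p': mode=DATA remaining=2 emitted=4 chunks_done=0
Byte 7 = 'w': mode=DATA remaining=1 emitted=5 chunks_done=0
Byte 8 = 'd': mode=DATA_DONE remaining=0 emitted=6 chunks_done=0
Byte 9 = 0x0D: mode=DATA_CR remaining=0 emitted=6 chunks_done=0
Byte 10 = 0x0A: mode=SIZE remaining=0 emitted=6 chunks_done=1
Byte 11 = '2': mode=SIZE remaining=0 emitted=6 chunks_done=1
Byte 12 = 0x0D: mode=SIZE_CR remaining=0 emitted=6 chunks_done=1
Byte 13 = 0x0A: mode=DATA remaining=2 emitted=6 chunks_done=1
Byte 14 = '8': mode=DATA remaining=1 emitted=7 chunks_done=1
Byte 15 = 's': mode=DATA_DONE remaining=0 emitted=8 chunks_done=1
Byte 16 = 0x0D: mode=DATA_CR remaining=0 emitted=8 chunks_done=1
Byte 17 = 0x0A: mode=SIZE remaining=0 emitted=8 chunks_done=2
Byte 18 = '0': mode=SIZE remaining=0 emitted=8 chunks_done=2
Byte 19 = 0x0D: mode=SIZE_CR remaining=0 emitted=8 chunks_done=2

Answer: SIZE_CR 0 8 2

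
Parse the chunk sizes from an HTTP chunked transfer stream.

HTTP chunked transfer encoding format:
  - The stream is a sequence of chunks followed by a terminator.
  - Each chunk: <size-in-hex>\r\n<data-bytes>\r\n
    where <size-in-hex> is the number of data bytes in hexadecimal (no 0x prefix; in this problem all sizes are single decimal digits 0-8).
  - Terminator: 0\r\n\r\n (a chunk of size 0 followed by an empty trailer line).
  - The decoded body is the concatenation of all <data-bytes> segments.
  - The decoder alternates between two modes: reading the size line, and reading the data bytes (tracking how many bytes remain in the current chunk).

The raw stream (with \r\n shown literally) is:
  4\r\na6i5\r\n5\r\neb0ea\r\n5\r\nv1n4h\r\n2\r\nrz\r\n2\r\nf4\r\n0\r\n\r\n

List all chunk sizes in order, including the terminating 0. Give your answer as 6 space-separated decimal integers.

Chunk 1: stream[0..1]='4' size=0x4=4, data at stream[3..7]='a6i5' -> body[0..4], body so far='a6i5'
Chunk 2: stream[9..10]='5' size=0x5=5, data at stream[12..17]='eb0ea' -> body[4..9], body so far='a6i5eb0ea'
Chunk 3: stream[19..20]='5' size=0x5=5, data at stream[22..27]='v1n4h' -> body[9..14], body so far='a6i5eb0eav1n4h'
Chunk 4: stream[29..30]='2' size=0x2=2, data at stream[32..34]='rz' -> body[14..16], body so far='a6i5eb0eav1n4hrz'
Chunk 5: stream[36..37]='2' size=0x2=2, data at stream[39..41]='f4' -> body[16..18], body so far='a6i5eb0eav1n4hrzf4'
Chunk 6: stream[43..44]='0' size=0 (terminator). Final body='a6i5eb0eav1n4hrzf4' (18 bytes)

Answer: 4 5 5 2 2 0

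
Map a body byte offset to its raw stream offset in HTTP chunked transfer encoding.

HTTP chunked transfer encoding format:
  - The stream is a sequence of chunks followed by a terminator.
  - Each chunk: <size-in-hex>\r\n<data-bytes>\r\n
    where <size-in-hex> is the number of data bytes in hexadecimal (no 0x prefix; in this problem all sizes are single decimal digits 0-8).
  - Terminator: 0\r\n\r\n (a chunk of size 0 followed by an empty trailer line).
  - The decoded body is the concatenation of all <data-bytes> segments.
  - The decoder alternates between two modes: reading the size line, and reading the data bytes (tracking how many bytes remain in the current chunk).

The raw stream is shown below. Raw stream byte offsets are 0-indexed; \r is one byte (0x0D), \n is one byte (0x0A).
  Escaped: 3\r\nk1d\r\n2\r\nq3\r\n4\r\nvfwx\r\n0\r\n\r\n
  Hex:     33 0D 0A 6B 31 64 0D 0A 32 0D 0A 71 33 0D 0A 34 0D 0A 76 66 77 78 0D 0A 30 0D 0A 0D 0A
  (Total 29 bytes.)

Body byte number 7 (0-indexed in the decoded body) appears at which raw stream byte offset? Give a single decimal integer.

Chunk 1: stream[0..1]='3' size=0x3=3, data at stream[3..6]='k1d' -> body[0..3], body so far='k1d'
Chunk 2: stream[8..9]='2' size=0x2=2, data at stream[11..13]='q3' -> body[3..5], body so far='k1dq3'
Chunk 3: stream[15..16]='4' size=0x4=4, data at stream[18..22]='vfwx' -> body[5..9], body so far='k1dq3vfwx'
Chunk 4: stream[24..25]='0' size=0 (terminator). Final body='k1dq3vfwx' (9 bytes)
Body byte 7 at stream offset 20

Answer: 20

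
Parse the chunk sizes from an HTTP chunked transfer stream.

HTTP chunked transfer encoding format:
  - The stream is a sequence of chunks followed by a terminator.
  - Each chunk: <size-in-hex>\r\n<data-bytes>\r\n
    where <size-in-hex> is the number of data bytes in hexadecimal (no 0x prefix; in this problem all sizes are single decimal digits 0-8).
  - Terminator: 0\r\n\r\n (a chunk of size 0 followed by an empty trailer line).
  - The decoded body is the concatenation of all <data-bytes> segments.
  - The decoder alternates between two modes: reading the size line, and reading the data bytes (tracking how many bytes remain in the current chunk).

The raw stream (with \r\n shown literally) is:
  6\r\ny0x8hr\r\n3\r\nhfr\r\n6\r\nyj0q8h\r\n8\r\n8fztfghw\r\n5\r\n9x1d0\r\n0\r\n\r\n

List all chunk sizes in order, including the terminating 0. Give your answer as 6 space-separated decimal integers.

Answer: 6 3 6 8 5 0

Derivation:
Chunk 1: stream[0..1]='6' size=0x6=6, data at stream[3..9]='y0x8hr' -> body[0..6], body so far='y0x8hr'
Chunk 2: stream[11..12]='3' size=0x3=3, data at stream[14..17]='hfr' -> body[6..9], body so far='y0x8hrhfr'
Chunk 3: stream[19..20]='6' size=0x6=6, data at stream[22..28]='yj0q8h' -> body[9..15], body so far='y0x8hrhfryj0q8h'
Chunk 4: stream[30..31]='8' size=0x8=8, data at stream[33..41]='8fztfghw' -> body[15..23], body so far='y0x8hrhfryj0q8h8fztfghw'
Chunk 5: stream[43..44]='5' size=0x5=5, data at stream[46..51]='9x1d0' -> body[23..28], body so far='y0x8hrhfryj0q8h8fztfghw9x1d0'
Chunk 6: stream[53..54]='0' size=0 (terminator). Final body='y0x8hrhfryj0q8h8fztfghw9x1d0' (28 bytes)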